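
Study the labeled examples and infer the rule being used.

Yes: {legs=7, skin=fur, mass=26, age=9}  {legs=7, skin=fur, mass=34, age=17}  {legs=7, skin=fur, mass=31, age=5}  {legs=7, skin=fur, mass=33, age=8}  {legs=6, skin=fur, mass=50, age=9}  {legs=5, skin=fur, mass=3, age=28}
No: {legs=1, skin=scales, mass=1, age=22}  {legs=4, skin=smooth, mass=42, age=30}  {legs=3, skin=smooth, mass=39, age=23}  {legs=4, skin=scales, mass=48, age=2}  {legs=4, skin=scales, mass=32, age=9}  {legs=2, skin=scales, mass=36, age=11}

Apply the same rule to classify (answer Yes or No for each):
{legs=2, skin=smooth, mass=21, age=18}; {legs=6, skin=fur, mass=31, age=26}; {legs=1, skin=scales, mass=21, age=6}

All 'Yes' examples share one property — skin is fur — and every 'No' example lacks it.
{legs=2, skin=smooth, mass=21, age=18}: No (skin is smooth).
{legs=6, skin=fur, mass=31, age=26}: Yes (skin is fur).
{legs=1, skin=scales, mass=21, age=6}: No (skin is scales).

No, Yes, No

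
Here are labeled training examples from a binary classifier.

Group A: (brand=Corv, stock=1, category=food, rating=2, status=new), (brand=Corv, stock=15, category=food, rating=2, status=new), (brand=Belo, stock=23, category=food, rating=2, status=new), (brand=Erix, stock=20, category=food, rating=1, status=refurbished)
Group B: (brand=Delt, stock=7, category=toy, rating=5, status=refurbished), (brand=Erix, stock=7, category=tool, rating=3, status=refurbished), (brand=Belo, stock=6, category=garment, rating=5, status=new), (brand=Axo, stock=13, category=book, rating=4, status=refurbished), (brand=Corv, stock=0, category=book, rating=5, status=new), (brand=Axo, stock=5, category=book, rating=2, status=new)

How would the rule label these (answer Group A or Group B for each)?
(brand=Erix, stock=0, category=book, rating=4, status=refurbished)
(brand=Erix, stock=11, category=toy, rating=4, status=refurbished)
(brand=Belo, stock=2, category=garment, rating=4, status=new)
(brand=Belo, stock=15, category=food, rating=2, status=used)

The classifier is using: category is food.
(brand=Erix, stock=0, category=book, rating=4, status=refurbished) — category is book, hence Group B. (brand=Erix, stock=11, category=toy, rating=4, status=refurbished) — category is toy, hence Group B. (brand=Belo, stock=2, category=garment, rating=4, status=new) — category is garment, hence Group B. (brand=Belo, stock=15, category=food, rating=2, status=used) — category is food, hence Group A.

Group B, Group B, Group B, Group A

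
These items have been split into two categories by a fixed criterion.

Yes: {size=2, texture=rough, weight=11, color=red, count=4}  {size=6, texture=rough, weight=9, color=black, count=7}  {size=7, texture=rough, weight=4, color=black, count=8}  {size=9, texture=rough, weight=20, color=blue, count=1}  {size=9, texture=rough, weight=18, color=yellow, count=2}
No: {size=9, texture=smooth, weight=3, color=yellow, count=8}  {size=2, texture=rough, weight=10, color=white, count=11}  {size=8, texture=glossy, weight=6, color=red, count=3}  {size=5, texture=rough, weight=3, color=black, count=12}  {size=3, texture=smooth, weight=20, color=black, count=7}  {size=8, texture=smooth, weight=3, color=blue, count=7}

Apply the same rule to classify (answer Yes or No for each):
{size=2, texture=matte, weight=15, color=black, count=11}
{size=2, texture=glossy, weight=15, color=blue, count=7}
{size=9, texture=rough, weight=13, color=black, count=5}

The pattern is that an item is 'Yes' exactly when: texture is rough AND count ≤ 8.

No, No, Yes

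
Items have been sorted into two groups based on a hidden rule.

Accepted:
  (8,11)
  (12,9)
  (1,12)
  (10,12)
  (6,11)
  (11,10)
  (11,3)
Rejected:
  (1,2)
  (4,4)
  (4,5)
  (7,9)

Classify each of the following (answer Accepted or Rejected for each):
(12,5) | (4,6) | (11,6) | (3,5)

Accepted, Rejected, Accepted, Rejected

A rule that fits every label: max ≥ 10 — true of each 'Accepted' example, false of each 'Rejected' one.
(12,5) — max 12, hence Accepted. (4,6) — max 6, hence Rejected. (11,6) — max 11, hence Accepted. (3,5) — max 5, hence Rejected.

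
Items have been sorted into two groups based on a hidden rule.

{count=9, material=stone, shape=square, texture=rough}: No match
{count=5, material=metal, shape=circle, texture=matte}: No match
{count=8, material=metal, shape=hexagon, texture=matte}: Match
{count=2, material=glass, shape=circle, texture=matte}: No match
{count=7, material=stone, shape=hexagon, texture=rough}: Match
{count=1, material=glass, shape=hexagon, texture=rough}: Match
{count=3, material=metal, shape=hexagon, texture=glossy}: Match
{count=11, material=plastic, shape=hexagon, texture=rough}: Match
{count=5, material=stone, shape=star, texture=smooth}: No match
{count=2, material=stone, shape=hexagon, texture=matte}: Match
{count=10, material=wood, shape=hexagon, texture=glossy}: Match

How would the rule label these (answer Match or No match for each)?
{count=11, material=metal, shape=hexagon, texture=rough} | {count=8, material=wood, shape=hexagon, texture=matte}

Match, Match

One predicate separates the groups cleanly: shape is hexagon.
{count=11, material=metal, shape=hexagon, texture=rough}: shape is hexagon — matches, so Match.
{count=8, material=wood, shape=hexagon, texture=matte}: shape is hexagon — matches, so Match.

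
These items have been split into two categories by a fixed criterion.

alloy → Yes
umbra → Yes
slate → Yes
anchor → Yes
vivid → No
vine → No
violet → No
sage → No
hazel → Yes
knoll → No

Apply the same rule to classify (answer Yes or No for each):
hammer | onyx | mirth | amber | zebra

One predicate separates the groups cleanly: length ≥ 5 AND contains 'a'.
Yes: hammer, since length 6, has 'a'.
No: onyx, since length 4, no 'a'.
No: mirth, since length 5, no 'a'.
Yes: amber, since length 5, has 'a'.
Yes: zebra, since length 5, has 'a'.

Yes, No, No, Yes, Yes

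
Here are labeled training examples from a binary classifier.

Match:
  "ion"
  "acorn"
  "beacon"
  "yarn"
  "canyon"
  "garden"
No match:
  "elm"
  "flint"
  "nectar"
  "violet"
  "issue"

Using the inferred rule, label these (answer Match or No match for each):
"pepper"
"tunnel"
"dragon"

One predicate separates the groups cleanly: ends with 'n'.

No match, No match, Match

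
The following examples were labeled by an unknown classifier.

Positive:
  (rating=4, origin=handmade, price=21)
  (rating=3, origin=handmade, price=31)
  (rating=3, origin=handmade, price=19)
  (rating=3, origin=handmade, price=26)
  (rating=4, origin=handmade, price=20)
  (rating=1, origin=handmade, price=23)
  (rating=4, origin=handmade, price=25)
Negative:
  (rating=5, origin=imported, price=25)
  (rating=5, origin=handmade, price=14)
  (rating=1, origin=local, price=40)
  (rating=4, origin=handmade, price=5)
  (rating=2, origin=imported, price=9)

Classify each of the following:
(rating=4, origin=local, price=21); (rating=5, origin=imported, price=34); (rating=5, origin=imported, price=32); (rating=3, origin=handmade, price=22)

All 'Positive' examples share one property — origin is handmade AND price ≥ 19 — and every 'Negative' example lacks it.
(rating=4, origin=local, price=21): origin is local, price = 21, doesn't qualify → Negative. (rating=5, origin=imported, price=34): origin is imported, price = 34, doesn't qualify → Negative. (rating=5, origin=imported, price=32): origin is imported, price = 32, doesn't qualify → Negative. (rating=3, origin=handmade, price=22): origin is handmade, price = 22, checks out → Positive.

Negative, Negative, Negative, Positive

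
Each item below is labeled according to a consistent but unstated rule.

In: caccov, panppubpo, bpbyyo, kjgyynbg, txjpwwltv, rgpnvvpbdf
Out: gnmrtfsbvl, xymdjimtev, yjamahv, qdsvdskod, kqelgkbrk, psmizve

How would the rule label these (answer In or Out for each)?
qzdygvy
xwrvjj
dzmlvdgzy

Out, In, Out

Checking candidate rules against both groups, what survives is: has a double letter.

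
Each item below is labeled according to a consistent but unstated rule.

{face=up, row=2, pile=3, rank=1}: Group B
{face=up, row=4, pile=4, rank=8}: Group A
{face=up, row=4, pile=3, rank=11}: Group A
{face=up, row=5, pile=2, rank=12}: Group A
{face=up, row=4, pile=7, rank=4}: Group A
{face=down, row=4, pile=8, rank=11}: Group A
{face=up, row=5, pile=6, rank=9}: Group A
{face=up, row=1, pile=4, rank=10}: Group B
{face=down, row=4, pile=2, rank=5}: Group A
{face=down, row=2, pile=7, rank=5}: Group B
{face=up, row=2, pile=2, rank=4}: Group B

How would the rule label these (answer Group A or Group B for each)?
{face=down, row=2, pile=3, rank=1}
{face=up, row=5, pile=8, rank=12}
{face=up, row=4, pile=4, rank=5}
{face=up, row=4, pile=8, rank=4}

Group B, Group A, Group A, Group A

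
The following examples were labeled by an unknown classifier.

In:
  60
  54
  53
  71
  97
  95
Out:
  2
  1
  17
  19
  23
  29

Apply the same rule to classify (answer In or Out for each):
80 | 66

In, In

The simplest hypothesis consistent with all the labels is: at least 53.
80: 80 ≥ 53 — checks out, so In.
66: 66 ≥ 53 — checks out, so In.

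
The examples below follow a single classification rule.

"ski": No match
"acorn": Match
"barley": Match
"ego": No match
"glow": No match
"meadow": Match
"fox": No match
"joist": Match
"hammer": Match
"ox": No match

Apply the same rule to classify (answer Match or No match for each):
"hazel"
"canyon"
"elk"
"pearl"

Every 'Match' example satisfies: length ≥ 5. None of the 'No match' examples do.
"hazel": Match (length 5). "canyon": Match (length 6). "elk": No match (length 3). "pearl": Match (length 5).

Match, Match, No match, Match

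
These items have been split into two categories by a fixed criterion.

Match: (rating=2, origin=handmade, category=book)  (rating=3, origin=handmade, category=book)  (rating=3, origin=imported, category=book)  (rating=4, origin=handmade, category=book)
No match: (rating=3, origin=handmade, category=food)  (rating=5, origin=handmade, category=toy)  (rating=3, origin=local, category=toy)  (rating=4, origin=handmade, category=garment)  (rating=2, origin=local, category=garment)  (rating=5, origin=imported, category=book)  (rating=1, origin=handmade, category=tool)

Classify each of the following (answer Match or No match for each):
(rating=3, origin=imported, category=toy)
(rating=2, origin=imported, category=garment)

No match, No match

Rule: category is book AND rating ≤ 4. This holds for each 'Match' example and fails for each 'No match' one.
(rating=3, origin=imported, category=toy): category is toy, rating = 3, doesn't match → No match.
(rating=2, origin=imported, category=garment): category is garment, rating = 2, doesn't match → No match.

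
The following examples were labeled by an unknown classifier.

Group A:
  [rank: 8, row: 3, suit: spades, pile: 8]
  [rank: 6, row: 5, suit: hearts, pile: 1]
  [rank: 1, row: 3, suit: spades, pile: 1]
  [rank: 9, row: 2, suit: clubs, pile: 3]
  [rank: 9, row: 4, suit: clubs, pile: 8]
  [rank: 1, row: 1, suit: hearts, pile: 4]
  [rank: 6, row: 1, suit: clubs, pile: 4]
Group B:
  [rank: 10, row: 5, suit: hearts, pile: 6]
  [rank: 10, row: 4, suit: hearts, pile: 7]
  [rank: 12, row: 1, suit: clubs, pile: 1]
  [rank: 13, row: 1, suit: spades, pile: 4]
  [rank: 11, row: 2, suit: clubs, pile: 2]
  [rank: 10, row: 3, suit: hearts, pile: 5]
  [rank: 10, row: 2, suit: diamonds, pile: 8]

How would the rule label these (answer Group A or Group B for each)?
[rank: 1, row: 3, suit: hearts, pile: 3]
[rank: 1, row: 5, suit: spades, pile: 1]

Group A, Group A

Rule: rank ≤ 9. This holds for each 'Group A' example and fails for each 'Group B' one.
Group A: [rank: 1, row: 3, suit: hearts, pile: 3], since rank = 1. Group A: [rank: 1, row: 5, suit: spades, pile: 1], since rank = 1.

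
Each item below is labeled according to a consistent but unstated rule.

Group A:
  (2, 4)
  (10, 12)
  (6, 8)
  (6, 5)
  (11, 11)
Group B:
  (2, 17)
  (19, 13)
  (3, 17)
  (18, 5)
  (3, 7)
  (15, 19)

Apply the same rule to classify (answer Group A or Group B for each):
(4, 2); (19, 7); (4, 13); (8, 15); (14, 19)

Group A, Group B, Group B, Group B, Group B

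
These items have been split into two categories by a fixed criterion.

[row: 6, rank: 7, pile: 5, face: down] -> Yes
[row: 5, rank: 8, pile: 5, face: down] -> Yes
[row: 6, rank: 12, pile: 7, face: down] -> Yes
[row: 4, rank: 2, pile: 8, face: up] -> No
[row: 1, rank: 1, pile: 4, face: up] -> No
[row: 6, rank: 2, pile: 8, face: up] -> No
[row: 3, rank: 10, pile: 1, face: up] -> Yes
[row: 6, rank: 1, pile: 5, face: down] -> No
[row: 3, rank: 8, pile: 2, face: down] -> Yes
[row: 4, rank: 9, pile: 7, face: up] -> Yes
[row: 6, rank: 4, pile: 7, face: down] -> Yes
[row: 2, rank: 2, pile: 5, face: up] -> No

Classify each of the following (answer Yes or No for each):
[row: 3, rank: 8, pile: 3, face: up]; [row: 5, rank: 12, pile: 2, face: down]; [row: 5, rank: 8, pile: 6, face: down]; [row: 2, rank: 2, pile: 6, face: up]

Yes, Yes, Yes, No

The pattern is that an item is 'Yes' exactly when: rank ≥ 4.
[row: 3, rank: 8, pile: 3, face: up]: rank = 8 — checks out, so Yes. [row: 5, rank: 12, pile: 2, face: down]: rank = 12 — checks out, so Yes. [row: 5, rank: 8, pile: 6, face: down]: rank = 8 — checks out, so Yes. [row: 2, rank: 2, pile: 6, face: up]: rank = 2 — lacks this property, so No.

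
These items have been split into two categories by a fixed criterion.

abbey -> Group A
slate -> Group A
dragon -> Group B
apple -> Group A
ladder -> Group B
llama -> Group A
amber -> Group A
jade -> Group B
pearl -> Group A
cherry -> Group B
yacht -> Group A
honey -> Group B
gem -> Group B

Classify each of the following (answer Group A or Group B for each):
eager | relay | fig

Group A, Group A, Group B

All 'Group A' examples share one property — odd length AND contains 'a' — and every 'Group B' example lacks it.
Group A: eager, since length 5, has 'a'.
Group A: relay, since length 5, has 'a'.
Group B: fig, since length 3, no 'a'.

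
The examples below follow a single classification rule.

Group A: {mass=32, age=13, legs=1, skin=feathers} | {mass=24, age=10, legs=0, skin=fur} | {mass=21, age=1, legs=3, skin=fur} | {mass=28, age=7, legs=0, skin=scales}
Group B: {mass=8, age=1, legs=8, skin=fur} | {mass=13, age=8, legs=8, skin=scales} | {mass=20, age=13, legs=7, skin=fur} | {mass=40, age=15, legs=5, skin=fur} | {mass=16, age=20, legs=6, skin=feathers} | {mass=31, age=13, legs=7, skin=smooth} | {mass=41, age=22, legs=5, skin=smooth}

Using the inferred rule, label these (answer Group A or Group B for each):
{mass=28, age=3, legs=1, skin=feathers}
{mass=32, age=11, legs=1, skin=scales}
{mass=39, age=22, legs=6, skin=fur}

Group A, Group A, Group B

The pattern is that an item is 'Group A' exactly when: legs ≤ 3.
{mass=28, age=3, legs=1, skin=feathers}: legs = 1, has this property → Group A. {mass=32, age=11, legs=1, skin=scales}: legs = 1, has this property → Group A. {mass=39, age=22, legs=6, skin=fur}: legs = 6, does not satisfy this → Group B.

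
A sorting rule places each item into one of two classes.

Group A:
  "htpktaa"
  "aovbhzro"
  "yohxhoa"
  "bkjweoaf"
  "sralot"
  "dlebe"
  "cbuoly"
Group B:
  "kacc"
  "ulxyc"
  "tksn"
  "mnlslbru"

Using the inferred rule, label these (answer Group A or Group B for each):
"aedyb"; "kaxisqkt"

Group A, Group A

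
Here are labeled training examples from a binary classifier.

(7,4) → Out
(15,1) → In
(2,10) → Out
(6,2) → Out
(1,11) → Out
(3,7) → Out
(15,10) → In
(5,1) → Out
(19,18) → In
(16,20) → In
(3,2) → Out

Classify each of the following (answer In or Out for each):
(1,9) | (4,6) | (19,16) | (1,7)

Out, Out, In, Out

Every 'In' example satisfies: sum ≥ 16. None of the 'Out' examples do.
Out: (1,9), since 1+9 = 10. Out: (4,6), since 4+6 = 10. In: (19,16), since 19+16 = 35. Out: (1,7), since 1+7 = 8.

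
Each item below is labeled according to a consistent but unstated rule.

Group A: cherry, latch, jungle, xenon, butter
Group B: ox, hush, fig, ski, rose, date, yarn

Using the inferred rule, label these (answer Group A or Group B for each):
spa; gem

All 'Group A' examples share one property — length ≥ 5 — and every 'Group B' example lacks it.
spa: length 3, does not pass → Group B. gem: length 3, does not pass → Group B.

Group B, Group B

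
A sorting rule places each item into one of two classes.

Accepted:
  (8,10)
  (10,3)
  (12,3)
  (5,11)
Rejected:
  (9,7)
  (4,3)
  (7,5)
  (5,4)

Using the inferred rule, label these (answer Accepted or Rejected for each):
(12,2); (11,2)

The common property of the 'Accepted' items is: max ≥ 10. No 'Rejected' item has it.
(12,2) → max 12 → Accepted. (11,2) → max 11 → Accepted.

Accepted, Accepted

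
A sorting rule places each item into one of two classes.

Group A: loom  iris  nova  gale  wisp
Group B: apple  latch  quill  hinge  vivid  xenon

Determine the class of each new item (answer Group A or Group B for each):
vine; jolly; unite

Group A, Group B, Group B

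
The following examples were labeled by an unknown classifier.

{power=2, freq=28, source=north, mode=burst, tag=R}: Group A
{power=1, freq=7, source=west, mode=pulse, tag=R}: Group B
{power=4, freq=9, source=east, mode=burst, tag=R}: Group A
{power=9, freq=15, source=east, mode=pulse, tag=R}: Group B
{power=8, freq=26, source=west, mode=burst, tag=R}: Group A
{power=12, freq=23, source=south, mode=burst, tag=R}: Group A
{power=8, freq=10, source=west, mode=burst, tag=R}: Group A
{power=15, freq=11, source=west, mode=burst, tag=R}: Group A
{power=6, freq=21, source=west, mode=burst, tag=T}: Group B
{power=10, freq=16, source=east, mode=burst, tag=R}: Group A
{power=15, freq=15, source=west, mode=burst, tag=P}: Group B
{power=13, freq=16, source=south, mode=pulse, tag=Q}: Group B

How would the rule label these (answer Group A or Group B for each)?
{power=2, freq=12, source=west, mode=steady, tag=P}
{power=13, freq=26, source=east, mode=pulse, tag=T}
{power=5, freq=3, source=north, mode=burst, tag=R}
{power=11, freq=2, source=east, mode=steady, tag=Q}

The classifier is using: tag is R AND mode is burst.
{power=2, freq=12, source=west, mode=steady, tag=P}: tag is P, mode is steady — does not pass, so Group B. {power=13, freq=26, source=east, mode=pulse, tag=T}: tag is T, mode is pulse — does not pass, so Group B. {power=5, freq=3, source=north, mode=burst, tag=R}: tag is R, mode is burst — has this property, so Group A. {power=11, freq=2, source=east, mode=steady, tag=Q}: tag is Q, mode is steady — does not pass, so Group B.

Group B, Group B, Group A, Group B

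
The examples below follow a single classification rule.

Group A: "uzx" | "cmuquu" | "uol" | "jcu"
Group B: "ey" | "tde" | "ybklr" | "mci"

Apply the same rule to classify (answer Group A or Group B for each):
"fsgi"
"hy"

All 'Group A' examples share one property — contains 'u' — and every 'Group B' example lacks it.
"fsgi": Group B (no 'u').
"hy": Group B (no 'u').

Group B, Group B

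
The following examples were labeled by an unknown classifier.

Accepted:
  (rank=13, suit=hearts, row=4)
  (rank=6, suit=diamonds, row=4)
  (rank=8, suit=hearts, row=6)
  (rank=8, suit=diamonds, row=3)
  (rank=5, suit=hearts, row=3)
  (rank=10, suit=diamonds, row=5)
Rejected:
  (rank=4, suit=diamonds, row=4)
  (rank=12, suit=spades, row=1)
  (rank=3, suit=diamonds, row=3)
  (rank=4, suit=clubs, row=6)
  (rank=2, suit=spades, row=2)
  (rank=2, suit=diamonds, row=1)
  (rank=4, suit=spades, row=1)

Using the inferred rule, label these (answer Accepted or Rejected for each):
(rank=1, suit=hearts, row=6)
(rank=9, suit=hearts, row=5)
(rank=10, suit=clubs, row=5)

The common property of the 'Accepted' items is: row ≥ 2 AND rank ≥ 5. No 'Rejected' item has it.

Rejected, Accepted, Accepted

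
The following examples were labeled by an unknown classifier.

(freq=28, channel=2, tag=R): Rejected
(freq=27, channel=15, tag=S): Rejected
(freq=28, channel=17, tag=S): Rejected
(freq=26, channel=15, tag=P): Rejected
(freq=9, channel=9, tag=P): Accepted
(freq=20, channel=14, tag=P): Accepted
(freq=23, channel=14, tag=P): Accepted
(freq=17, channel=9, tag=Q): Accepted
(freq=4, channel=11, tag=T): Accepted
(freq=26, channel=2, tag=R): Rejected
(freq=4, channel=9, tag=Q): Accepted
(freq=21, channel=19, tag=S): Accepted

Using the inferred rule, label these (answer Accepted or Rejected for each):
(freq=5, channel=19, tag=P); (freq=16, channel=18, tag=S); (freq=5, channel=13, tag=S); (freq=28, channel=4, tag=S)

Accepted, Accepted, Accepted, Rejected

Every 'Accepted' example satisfies: freq ≤ 23. None of the 'Rejected' examples do.
(freq=5, channel=19, tag=P) → freq = 5 → Accepted.
(freq=16, channel=18, tag=S) → freq = 16 → Accepted.
(freq=5, channel=13, tag=S) → freq = 5 → Accepted.
(freq=28, channel=4, tag=S) → freq = 28 → Rejected.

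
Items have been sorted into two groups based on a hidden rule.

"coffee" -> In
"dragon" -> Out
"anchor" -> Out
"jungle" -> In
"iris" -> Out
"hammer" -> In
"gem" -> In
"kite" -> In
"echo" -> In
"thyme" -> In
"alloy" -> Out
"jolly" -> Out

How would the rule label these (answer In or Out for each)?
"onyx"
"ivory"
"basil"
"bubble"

Rule: contains 'e'. This holds for each 'In' example and fails for each 'Out' one.
Out: "onyx", since no 'e'.
Out: "ivory", since no 'e'.
Out: "basil", since no 'e'.
In: "bubble", since has 'e'.

Out, Out, Out, In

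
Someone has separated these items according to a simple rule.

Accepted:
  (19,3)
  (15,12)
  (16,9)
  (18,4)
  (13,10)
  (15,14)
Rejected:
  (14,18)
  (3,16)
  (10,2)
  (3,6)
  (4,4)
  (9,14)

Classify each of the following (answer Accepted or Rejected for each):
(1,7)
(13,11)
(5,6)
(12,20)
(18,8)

The distinguishing property — first > second AND sum ≥ 19 — holds for all the 'Accepted' cases and none of the 'Rejected' cases.
(1,7): 1 < 7, 1+7 = 8, lacks this property → Rejected. (13,11): 13 > 11, 13+11 = 24, satisfies this → Accepted. (5,6): 5 < 6, 5+6 = 11, lacks this property → Rejected. (12,20): 12 < 20, 12+20 = 32, lacks this property → Rejected. (18,8): 18 > 8, 18+8 = 26, satisfies this → Accepted.

Rejected, Accepted, Rejected, Rejected, Accepted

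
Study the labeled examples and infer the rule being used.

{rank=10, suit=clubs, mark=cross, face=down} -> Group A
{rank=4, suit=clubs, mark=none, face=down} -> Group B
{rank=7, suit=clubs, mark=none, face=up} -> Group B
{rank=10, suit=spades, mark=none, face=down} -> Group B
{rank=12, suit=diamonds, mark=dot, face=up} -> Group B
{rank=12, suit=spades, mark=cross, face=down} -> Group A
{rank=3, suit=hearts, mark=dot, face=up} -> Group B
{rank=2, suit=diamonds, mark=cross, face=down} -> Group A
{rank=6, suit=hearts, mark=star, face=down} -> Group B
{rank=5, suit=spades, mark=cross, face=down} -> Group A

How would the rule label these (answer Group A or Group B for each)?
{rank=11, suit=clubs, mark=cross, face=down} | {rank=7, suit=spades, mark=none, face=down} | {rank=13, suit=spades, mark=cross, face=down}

Group A, Group B, Group A

Looking at the examples, the only property every 'Group A' case has and every 'Group B' case lacks is: mark is cross.
{rank=11, suit=clubs, mark=cross, face=down}: Group A (mark is cross). {rank=7, suit=spades, mark=none, face=down}: Group B (mark is none). {rank=13, suit=spades, mark=cross, face=down}: Group A (mark is cross).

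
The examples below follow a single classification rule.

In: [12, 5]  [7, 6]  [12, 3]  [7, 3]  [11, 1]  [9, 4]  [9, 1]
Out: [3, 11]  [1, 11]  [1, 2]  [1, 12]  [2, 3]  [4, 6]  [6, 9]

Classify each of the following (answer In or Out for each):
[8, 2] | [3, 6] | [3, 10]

In, Out, Out

'In' ⟺ first > second.
[8, 2]: In (8 > 2).
[3, 6]: Out (3 < 6).
[3, 10]: Out (3 < 10).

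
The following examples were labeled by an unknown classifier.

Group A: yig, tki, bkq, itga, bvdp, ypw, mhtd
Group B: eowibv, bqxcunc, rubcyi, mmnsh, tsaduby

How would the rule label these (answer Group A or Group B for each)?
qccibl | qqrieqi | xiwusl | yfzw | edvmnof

Group B, Group B, Group B, Group A, Group B

The pattern is that an item is 'Group A' exactly when: length ≤ 4.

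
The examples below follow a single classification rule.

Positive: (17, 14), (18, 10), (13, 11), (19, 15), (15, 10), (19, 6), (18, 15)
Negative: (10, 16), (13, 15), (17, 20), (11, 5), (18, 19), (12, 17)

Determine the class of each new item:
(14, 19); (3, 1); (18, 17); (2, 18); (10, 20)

The pattern is that an item is 'Positive' exactly when: first > second AND sum ≥ 24.

Negative, Negative, Positive, Negative, Negative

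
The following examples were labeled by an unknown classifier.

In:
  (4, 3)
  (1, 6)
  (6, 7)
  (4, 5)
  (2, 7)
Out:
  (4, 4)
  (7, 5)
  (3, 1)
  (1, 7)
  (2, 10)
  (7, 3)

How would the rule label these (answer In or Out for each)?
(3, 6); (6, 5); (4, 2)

'In' ⟺ sum is odd.

In, In, Out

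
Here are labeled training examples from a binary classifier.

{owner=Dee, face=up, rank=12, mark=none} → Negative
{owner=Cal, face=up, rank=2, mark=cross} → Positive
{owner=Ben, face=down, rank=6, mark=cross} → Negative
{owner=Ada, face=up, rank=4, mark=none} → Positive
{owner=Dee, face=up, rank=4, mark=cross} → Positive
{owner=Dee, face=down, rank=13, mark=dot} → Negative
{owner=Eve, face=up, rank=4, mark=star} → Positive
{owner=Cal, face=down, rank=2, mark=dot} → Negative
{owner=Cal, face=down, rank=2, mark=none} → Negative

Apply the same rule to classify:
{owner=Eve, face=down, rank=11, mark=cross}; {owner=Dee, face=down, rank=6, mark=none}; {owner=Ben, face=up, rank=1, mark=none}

Negative, Negative, Positive

One predicate separates the groups cleanly: face is up AND rank ≤ 4.
{owner=Eve, face=down, rank=11, mark=cross}: face is down, rank = 11 — does not fit, so Negative.
{owner=Dee, face=down, rank=6, mark=none}: face is down, rank = 6 — does not fit, so Negative.
{owner=Ben, face=up, rank=1, mark=none}: face is up, rank = 1 — checks out, so Positive.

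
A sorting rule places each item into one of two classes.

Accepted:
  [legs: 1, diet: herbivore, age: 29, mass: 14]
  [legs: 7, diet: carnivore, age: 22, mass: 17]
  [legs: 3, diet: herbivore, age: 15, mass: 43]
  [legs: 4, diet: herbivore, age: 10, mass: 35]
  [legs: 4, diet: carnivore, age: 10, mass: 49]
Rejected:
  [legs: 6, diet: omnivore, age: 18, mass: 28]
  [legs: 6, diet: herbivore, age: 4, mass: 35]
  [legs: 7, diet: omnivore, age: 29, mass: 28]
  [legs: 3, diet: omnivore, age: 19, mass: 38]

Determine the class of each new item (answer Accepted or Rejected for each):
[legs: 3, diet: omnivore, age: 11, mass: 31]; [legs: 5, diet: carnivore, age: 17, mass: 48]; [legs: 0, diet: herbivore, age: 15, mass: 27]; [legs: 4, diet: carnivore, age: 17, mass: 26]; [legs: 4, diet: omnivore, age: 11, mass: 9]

The simplest hypothesis consistent with all the labels is: diet is not omnivore AND age ≥ 10.
Rejected: [legs: 3, diet: omnivore, age: 11, mass: 31], since diet is omnivore, age = 11. Accepted: [legs: 5, diet: carnivore, age: 17, mass: 48], since diet is carnivore, age = 17. Accepted: [legs: 0, diet: herbivore, age: 15, mass: 27], since diet is herbivore, age = 15. Accepted: [legs: 4, diet: carnivore, age: 17, mass: 26], since diet is carnivore, age = 17. Rejected: [legs: 4, diet: omnivore, age: 11, mass: 9], since diet is omnivore, age = 11.

Rejected, Accepted, Accepted, Accepted, Rejected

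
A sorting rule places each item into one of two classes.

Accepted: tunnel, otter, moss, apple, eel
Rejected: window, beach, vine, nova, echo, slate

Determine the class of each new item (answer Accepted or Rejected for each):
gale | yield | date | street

The common property of the 'Accepted' items is: has a double letter. No 'Rejected' item has it.

Rejected, Rejected, Rejected, Accepted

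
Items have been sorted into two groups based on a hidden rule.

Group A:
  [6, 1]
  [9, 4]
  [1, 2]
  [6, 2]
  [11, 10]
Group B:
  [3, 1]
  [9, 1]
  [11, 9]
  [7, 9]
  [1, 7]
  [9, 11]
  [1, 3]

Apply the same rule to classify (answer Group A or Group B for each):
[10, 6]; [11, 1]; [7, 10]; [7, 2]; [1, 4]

The classifier is using: product is even.

Group A, Group B, Group A, Group A, Group A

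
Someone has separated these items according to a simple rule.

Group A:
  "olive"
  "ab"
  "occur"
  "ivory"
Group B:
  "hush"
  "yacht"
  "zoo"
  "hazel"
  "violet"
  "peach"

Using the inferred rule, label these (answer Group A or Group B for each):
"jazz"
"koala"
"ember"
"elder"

Group B, Group B, Group A, Group A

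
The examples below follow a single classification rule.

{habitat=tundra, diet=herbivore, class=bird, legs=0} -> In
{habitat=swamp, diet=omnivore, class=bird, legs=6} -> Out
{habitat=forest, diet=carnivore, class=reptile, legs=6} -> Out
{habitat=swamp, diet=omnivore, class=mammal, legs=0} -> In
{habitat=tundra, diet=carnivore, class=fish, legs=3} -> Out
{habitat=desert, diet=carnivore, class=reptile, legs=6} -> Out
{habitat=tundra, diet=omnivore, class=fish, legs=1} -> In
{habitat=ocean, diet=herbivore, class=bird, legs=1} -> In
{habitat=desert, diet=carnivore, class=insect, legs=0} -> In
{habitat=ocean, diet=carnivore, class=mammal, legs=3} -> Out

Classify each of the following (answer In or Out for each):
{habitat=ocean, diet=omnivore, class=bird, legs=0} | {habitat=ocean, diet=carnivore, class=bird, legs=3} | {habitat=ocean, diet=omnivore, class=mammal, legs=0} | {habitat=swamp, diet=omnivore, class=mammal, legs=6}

In, Out, In, Out

The simplest hypothesis consistent with all the labels is: legs ≤ 1.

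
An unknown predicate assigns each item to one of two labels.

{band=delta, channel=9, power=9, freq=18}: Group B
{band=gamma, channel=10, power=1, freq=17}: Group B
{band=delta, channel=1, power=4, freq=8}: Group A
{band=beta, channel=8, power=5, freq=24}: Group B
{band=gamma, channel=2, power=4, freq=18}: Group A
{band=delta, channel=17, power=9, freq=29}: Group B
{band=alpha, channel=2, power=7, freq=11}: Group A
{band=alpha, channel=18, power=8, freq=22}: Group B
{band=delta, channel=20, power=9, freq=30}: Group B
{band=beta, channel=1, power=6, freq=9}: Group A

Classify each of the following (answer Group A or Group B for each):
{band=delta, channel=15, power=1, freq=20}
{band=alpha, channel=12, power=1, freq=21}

Group B, Group B

The distinguishing property — channel ≤ 2 — holds for all the 'Group A' cases and none of the 'Group B' cases.
{band=delta, channel=15, power=1, freq=20}: channel = 15 — fails this test, so Group B.
{band=alpha, channel=12, power=1, freq=21}: channel = 12 — fails this test, so Group B.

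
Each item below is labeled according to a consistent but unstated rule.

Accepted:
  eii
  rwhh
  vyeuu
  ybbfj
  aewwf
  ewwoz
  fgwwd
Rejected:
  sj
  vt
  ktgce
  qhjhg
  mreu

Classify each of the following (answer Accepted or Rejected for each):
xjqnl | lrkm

The common property of the 'Accepted' items is: has a double letter. No 'Rejected' item has it.
xjqnl: no doubled letter, lacks this property → Rejected.
lrkm: no doubled letter, lacks this property → Rejected.

Rejected, Rejected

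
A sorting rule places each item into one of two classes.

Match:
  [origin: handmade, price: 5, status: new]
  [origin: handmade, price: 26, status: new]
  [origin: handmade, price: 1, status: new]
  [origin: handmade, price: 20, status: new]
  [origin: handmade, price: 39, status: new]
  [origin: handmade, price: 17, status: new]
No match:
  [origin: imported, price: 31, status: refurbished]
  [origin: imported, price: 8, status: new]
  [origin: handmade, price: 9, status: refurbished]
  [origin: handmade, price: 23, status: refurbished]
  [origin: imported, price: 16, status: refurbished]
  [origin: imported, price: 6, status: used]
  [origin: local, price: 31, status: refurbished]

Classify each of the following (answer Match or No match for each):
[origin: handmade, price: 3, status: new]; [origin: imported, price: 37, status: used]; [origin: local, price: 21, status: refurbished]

Rule: status is new AND origin is handmade. This holds for each 'Match' example and fails for each 'No match' one.
[origin: handmade, price: 3, status: new] — status is new, origin is handmade, hence Match.
[origin: imported, price: 37, status: used] — status is used, origin is imported, hence No match.
[origin: local, price: 21, status: refurbished] — status is refurbished, origin is local, hence No match.

Match, No match, No match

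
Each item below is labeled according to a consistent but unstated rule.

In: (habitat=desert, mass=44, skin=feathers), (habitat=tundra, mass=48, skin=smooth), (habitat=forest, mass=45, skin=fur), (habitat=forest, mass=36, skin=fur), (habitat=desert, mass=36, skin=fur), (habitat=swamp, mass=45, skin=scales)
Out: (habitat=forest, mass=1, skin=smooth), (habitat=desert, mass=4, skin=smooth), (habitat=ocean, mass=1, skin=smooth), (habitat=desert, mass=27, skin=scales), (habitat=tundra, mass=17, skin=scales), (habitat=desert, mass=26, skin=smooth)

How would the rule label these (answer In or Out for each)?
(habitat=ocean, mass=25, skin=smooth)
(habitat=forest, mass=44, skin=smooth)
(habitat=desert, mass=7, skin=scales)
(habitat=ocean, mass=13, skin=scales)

Out, In, Out, Out

A rule that fits every label: mass ≥ 36 — true of each 'In' example, false of each 'Out' one.
(habitat=ocean, mass=25, skin=smooth) — mass = 25, hence Out. (habitat=forest, mass=44, skin=smooth) — mass = 44, hence In. (habitat=desert, mass=7, skin=scales) — mass = 7, hence Out. (habitat=ocean, mass=13, skin=scales) — mass = 13, hence Out.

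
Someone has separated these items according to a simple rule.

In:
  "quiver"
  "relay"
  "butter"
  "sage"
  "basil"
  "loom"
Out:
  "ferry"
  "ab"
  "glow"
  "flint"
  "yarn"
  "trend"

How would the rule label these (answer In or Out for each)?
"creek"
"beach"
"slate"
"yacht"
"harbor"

In, In, In, Out, In

Rule: has ≥ 2 vowels. This holds for each 'In' example and fails for each 'Out' one.
"creek" → 2 vowels → In.
"beach" → 2 vowels → In.
"slate" → 2 vowels → In.
"yacht" → 1 vowel → Out.
"harbor" → 2 vowels → In.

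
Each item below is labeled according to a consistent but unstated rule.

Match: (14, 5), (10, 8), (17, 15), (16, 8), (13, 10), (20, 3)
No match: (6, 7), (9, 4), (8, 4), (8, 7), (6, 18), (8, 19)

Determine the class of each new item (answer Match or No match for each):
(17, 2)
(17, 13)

Match, Match

'Match' ⟺ first ≥ 10.
(17, 2) → first 17 → Match.
(17, 13) → first 17 → Match.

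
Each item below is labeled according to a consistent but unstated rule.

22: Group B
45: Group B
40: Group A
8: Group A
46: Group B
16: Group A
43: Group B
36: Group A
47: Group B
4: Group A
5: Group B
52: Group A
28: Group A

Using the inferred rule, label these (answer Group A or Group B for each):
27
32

The common property of the 'Group A' items is: multiple of 4. No 'Group B' item has it.
27 → 27 = 4·6 + 3 → Group B.
32 → 32 = 4·8 → Group A.

Group B, Group A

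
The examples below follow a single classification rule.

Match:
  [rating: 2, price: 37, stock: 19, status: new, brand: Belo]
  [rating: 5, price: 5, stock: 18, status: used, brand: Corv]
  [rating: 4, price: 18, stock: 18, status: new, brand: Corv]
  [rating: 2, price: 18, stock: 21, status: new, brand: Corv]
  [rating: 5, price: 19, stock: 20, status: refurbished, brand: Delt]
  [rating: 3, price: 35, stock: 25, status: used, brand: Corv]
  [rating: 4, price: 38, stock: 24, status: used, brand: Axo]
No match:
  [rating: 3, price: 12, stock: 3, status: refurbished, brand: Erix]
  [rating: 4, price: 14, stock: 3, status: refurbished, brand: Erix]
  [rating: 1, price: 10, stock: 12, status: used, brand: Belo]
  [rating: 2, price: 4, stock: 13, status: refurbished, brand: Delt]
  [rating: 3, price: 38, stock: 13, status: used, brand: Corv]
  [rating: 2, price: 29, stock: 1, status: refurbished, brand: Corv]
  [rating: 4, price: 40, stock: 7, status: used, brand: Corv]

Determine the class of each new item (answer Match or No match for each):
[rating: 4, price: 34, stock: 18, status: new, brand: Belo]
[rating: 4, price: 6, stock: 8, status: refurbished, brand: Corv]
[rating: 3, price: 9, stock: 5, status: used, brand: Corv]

Match, No match, No match

Every 'Match' example satisfies: stock ≥ 18. None of the 'No match' examples do.
[rating: 4, price: 34, stock: 18, status: new, brand: Belo]: stock = 18 — passes, so Match.
[rating: 4, price: 6, stock: 8, status: refurbished, brand: Corv]: stock = 8 — doesn't qualify, so No match.
[rating: 3, price: 9, stock: 5, status: used, brand: Corv]: stock = 5 — doesn't qualify, so No match.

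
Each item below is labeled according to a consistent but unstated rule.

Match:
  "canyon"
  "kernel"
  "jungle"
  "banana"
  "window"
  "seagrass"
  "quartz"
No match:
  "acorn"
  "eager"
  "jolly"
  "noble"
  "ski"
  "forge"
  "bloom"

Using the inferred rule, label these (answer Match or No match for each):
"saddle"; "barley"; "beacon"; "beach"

Match, Match, Match, No match

Every 'Match' example satisfies: even length. None of the 'No match' examples do.
"saddle": length 6, qualifies → Match.
"barley": length 6, qualifies → Match.
"beacon": length 6, qualifies → Match.
"beach": length 5, doesn't qualify → No match.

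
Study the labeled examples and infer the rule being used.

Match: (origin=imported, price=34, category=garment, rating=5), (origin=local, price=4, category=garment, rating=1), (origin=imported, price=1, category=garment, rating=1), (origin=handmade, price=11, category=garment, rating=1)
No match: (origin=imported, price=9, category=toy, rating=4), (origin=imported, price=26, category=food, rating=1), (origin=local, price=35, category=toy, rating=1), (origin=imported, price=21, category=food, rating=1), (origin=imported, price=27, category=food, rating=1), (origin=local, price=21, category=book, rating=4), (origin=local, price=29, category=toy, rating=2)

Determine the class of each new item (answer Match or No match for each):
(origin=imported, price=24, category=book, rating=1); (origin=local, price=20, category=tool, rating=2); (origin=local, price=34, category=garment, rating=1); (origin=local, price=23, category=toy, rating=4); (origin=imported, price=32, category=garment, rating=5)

No match, No match, Match, No match, Match

The distinguishing property — category is garment — holds for all the 'Match' cases and none of the 'No match' cases.
(origin=imported, price=24, category=book, rating=1): category is book, fails the rule → No match.
(origin=local, price=20, category=tool, rating=2): category is tool, fails the rule → No match.
(origin=local, price=34, category=garment, rating=1): category is garment, fits → Match.
(origin=local, price=23, category=toy, rating=4): category is toy, fails the rule → No match.
(origin=imported, price=32, category=garment, rating=5): category is garment, fits → Match.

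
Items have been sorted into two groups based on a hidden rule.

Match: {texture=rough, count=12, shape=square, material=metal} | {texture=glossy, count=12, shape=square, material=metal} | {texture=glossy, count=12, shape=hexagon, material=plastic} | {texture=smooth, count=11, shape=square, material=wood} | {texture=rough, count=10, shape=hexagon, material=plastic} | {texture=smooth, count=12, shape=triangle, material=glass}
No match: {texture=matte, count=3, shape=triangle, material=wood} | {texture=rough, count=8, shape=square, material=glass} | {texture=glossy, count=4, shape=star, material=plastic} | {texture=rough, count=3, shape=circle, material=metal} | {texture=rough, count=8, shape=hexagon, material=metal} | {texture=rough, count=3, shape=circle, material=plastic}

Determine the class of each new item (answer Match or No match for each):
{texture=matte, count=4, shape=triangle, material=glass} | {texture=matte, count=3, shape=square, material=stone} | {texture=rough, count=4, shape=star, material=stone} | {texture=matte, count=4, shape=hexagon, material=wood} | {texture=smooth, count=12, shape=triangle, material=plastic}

A rule that fits every label: count ≥ 10 — true of each 'Match' example, false of each 'No match' one.
No match: {texture=matte, count=4, shape=triangle, material=glass}, since count = 4.
No match: {texture=matte, count=3, shape=square, material=stone}, since count = 3.
No match: {texture=rough, count=4, shape=star, material=stone}, since count = 4.
No match: {texture=matte, count=4, shape=hexagon, material=wood}, since count = 4.
Match: {texture=smooth, count=12, shape=triangle, material=plastic}, since count = 12.

No match, No match, No match, No match, Match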